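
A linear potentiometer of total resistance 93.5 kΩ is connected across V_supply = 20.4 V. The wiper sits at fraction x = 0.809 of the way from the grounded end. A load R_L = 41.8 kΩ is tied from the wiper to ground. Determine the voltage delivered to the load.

The pot divides into 17.86 kΩ above the wiper and 75.64 kΩ below.
(x·R_p) ‖ R_L = 26.92 kΩ.
Then V_out = V_supply · 26.92/(17.86 + 26.92) = 12.26 V.

V_out ≈ 12.3 V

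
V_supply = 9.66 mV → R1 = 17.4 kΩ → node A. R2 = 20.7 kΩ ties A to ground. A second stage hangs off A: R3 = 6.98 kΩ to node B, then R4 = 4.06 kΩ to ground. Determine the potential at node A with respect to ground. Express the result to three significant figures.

V_A ≈ 2.83 mV

Looking into the second stage from A: R3 + R4 = 11.04 kΩ appears in parallel with R2.
Effective lower resistance at A: R2 ‖ 11.04 = 7.200 kΩ.
V_A = 9.66 × 7.200/(17.4 + 7.200) = 2.827 mV.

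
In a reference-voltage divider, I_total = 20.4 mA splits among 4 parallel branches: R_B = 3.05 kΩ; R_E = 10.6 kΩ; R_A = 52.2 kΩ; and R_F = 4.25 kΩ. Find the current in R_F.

I ≈ 7.09 mA

ΣG = 1/3.05 + 1/10.6 + 1/52.2 + 1/4.25 = 0.6767.
By the current-divider rule, I = I_total · G_k/ΣG = 20.4 × 0.3477 = 7.094 mA.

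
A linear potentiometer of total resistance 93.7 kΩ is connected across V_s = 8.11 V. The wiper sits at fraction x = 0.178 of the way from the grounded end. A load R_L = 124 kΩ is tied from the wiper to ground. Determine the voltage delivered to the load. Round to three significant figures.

V_out ≈ 1.30 V

Split the track: R_lower = x·R_p = 16.68 kΩ, R_upper = (1−x)·R_p = 77.02 kΩ.
R_L loads the lower segment: effective lower R = 14.70 kΩ.
V_out = 8.11 × 14.70/(77.02 + 14.70) = 1.300 V.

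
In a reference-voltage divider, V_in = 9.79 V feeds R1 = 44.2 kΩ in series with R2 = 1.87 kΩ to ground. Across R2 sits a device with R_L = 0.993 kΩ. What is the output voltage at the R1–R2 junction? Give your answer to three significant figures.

V_out ≈ 0.142 V

R2 ‖ R_L = (1.87 × 0.993)/(1.87 + 0.993) = 0.6486 kΩ.
Voltage divider with the loaded lower leg: V_out = 9.79 × 0.6486/(44.2 + 0.6486) = 9.79 × 0.01446 = 0.1416 V.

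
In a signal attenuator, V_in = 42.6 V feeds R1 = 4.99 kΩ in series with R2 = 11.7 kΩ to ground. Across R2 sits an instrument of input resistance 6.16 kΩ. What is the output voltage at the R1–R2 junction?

V_out ≈ 19.0 V

R2 ‖ R_L = (11.7 × 6.16)/(11.7 + 6.16) = 4.035 kΩ.
Voltage divider with the loaded lower leg: V_out = 42.6 × 4.035/(4.99 + 4.035) = 42.6 × 0.4471 = 19.05 V.
(Unloaded it would be 29.9 V; the load pulls it down.)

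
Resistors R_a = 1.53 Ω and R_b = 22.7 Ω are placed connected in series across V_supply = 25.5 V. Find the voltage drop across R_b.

V ≈ 23.9 V

Total series resistance ΣR = 1.53 + 22.7 = 24.23 Ω.
Voltage divider: V = V_supply · (22.70 / 24.23) = 25.5 × 0.9369 = 23.89 V.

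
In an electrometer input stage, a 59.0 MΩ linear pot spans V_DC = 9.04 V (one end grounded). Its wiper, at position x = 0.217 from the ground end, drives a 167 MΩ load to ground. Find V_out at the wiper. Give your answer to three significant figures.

Split the track: R_lower = x·R_p = 12.80 MΩ, R_upper = (1−x)·R_p = 46.20 MΩ.
R_L loads the lower segment: effective lower R = 11.89 MΩ.
V_out = 9.04 × 11.89/(46.20 + 11.89) = 1.851 V.

V_out ≈ 1.85 V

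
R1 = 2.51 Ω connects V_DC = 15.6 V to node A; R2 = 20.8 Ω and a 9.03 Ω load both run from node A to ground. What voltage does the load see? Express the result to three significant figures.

V_out ≈ 11.2 V

First combine the lower leg with the load: R2 ‖ R_L = 6.296 Ω.
Now apply the divider: V_out = 15.6 × 0.7150 = 11.15 V.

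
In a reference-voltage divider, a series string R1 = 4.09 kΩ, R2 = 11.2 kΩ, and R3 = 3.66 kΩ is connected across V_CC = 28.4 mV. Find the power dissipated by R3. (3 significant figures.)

ΣR = 18.95 kΩ → I = 28.4/18.95 = 1.499 µA.
P(R3) = I²·R3 = (1.499)² × 3.66 = 8.221 nW.

P ≈ 8.22 nW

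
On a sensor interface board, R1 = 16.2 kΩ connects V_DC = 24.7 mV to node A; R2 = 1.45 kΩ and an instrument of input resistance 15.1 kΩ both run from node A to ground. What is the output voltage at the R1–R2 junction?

R2 ‖ R_L = (1.45 × 15.1)/(1.45 + 15.1) = 1.323 kΩ.
Voltage divider with the loaded lower leg: V_out = 24.7 × 1.323/(16.2 + 1.323) = 24.7 × 0.07550 = 1.865 mV.
(Unloaded it would be 2.03 mV; the load pulls it down.)

V_out ≈ 1.86 mV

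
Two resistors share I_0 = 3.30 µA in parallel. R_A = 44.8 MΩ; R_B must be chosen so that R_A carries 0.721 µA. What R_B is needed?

R_B ≈ 12.5 MΩ

The fraction through R_A equals R_B/(R_A+R_B).
With f = 0.2185, R_B = R_A · f/(1−f) = 44.8 × 0.2796 = 12.52 MΩ.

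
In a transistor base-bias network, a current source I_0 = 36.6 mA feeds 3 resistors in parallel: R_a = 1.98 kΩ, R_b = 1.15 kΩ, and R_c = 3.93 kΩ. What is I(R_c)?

I ≈ 5.72 mA

Conductances: ΣG = 1/1.98 + 1/1.15 + 1/3.93 = 1.629 (1/kΩ).
By the current-divider rule, I = I_0 · G_k/ΣG = 36.6 × 0.1562 = 5.717 mA.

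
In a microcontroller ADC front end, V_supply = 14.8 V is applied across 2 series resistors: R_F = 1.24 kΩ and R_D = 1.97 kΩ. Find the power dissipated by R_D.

P ≈ 41.9 mW

Series current I = V_supply/ΣR = 14.8/3.210 = 4.611 mA.
P = I²R = 21.26 × 1.97 = 41.88 mW.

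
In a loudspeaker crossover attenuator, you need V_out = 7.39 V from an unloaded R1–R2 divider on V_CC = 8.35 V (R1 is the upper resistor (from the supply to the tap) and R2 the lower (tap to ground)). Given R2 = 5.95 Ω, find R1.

R1 ≈ 0.773 Ω

The divider ratio is R2/(R1+R2) = 7.39/8.35 = 0.8850.
So R1 = R2 · (V_CC/V_out − 1) = 5.95 × (8.35/7.39 − 1) = 5.95 × 0.1299 = 0.7729 Ω.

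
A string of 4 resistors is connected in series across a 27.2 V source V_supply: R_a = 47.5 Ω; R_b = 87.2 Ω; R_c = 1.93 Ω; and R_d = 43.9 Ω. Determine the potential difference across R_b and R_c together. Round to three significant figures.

V ≈ 13.4 V

Series total: ΣR = 47.5 + 87.2 + 1.93 + 43.9 = 180.5 Ω.
R_{R_b..R_c} = 87.2 + 1.93 = 89.13 Ω.
Voltage divider: V = V_supply · (89.13 / 180.5) = 27.2 × 0.4937 = 13.43 V.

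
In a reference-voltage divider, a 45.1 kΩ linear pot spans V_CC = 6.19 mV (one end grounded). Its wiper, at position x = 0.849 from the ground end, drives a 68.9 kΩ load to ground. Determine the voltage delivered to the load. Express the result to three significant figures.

The pot divides into 6.810 kΩ above the wiper and 38.29 kΩ below.
Lower segment in parallel with the load: 38.29 ‖ 68.9 = 24.61 kΩ.
Then V_out = V_CC · 24.61/(6.810 + 24.61) = 4.848 mV.
(Unloaded: V_out = x·V_CC = 5.26 mV.)

V_out ≈ 4.85 mV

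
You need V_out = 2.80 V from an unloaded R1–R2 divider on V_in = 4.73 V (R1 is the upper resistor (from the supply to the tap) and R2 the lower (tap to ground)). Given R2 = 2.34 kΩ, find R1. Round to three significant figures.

The divider ratio is R2/(R1+R2) = 2.80/4.73 = 0.5920.
R1 = R2·(1/k − 1) = 2.34 × 0.6893 = 1.613 kΩ.

R1 ≈ 1.61 kΩ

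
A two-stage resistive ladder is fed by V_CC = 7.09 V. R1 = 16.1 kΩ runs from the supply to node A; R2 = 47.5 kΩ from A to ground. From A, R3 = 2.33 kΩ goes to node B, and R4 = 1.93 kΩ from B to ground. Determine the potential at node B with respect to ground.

Looking into the second stage from A: R3 + R4 = 4.260 kΩ appears in parallel with R2.
R2 ‖ (R3+R4) = 3.909 kΩ.
First divider: V_A = V_CC · 3.909/(16.1 + 3.909) = 1.385 V.
V_B = V_A × 0.4531 = 0.6276 V.

V_B ≈ 0.628 V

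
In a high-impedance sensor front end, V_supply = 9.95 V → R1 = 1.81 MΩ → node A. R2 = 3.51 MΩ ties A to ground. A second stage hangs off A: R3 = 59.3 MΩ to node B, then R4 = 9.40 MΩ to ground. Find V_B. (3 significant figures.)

Node A sees R2 in parallel with the series input of stage 2, R3 + R4 = 68.70 MΩ.
Effective lower resistance at A: R2 ‖ 68.70 = 3.339 MΩ.
First divider: V_A = V_supply · 3.339/(1.81 + 3.339) = 6.453 V.
Then the unloaded second divider: V_B = V_A × R4/(R3+R4) = 6.453 × 0.1368 = 0.8829 V.

V_B ≈ 0.883 V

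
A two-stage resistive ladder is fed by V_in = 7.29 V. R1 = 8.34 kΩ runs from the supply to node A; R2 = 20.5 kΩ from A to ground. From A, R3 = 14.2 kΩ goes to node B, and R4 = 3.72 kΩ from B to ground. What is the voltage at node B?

V_B ≈ 0.808 V

Looking into the second stage from A: R3 + R4 = 17.92 kΩ appears in parallel with R2.
R2 ‖ (R3+R4) = 9.562 kΩ.
First divider: V_A = V_in · 9.562/(8.34 + 9.562) = 3.894 V.
V_B = V_A × 0.2076 = 0.8083 V.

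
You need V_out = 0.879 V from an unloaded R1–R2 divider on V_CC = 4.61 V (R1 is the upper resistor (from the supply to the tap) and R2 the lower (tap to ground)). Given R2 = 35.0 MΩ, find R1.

Required fraction k = V_out/V_CC = 0.1907.
So R1 = R2 · (V_CC/V_out − 1) = 35.0 × (4.61/0.879 − 1) = 35.0 × 4.245 = 148.6 MΩ.

R1 ≈ 149 MΩ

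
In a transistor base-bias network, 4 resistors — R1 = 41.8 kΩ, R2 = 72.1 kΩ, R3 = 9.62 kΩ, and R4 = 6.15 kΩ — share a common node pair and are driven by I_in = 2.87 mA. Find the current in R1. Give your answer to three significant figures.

Total conductance ΣG = 1/41.8 + 1/72.1 + 1/9.62 + 1/6.15 = 0.3043 (units of 1/kΩ).
R1 takes the fraction G_k/ΣG = 0.02392/0.3043 = 0.07861, so I = 2.87 × 0.07861 = 0.2256 mA.

I ≈ 0.226 mA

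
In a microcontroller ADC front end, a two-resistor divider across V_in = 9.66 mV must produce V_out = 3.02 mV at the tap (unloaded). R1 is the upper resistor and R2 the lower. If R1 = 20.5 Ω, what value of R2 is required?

R2 ≈ 9.32 Ω

V_out/V_in = R2/(R1+R2) = 0.3126.
R2 = R1 · 0.3126/(1 − 0.3126) = 9.324 Ω.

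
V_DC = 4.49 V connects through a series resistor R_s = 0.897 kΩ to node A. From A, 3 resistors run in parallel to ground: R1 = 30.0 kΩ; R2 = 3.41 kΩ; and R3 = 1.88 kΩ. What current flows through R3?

Parallel bank: R_p = 1/(1/30.0 + 1/3.41 + 1/1.88) = 1.165 kΩ.
V_A by voltage divider: V_A = 4.49 × 1.165/(0.897 + 1.165) = 2.537 V.
I(R3) = V_A / R3 = 2.537/1.88 = 1.349 mA.
(Check via current divider: I_total = 2.178 mA; share G_k/ΣG = 0.6196 → same result.)

I ≈ 1.35 mA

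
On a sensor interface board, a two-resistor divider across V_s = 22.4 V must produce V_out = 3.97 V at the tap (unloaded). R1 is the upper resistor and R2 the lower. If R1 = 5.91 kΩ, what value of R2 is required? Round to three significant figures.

R2 ≈ 1.27 kΩ

Required fraction k = V_out/V_s = 0.1772.
Rearranging, R2 = R1·k/(1−k) = 5.91 × 0.2154 = 1.273 kΩ.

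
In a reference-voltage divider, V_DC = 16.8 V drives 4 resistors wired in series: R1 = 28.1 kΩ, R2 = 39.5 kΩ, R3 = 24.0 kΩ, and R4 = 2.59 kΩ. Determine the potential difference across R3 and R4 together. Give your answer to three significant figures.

Series total: ΣR = 28.1 + 39.5 + 24.0 + 2.59 = 94.19 kΩ.
R_{R3..R4} = 24.0 + 2.59 = 26.59 kΩ.
By the voltage-divider rule, V = 16.8 × 26.59/94.19 = 4.743 V.

V ≈ 4.74 V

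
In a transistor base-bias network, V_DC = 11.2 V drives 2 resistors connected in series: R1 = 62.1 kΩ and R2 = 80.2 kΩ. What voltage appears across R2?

Total series resistance ΣR = 62.1 + 80.2 = 142.3 kΩ.
Voltage divider: V = V_DC · (80.20 / 142.3) = 11.2 × 0.5636 = 6.312 V.

V ≈ 6.31 V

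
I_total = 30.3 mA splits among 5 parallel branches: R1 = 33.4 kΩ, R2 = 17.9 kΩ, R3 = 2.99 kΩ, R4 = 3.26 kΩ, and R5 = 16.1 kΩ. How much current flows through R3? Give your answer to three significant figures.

ΣG = 1/33.4 + 1/17.9 + 1/2.99 + 1/3.26 + 1/16.1 = 0.7891.
By the current-divider rule, I = I_total · G_k/ΣG = 30.3 × 0.4238 = 12.84 mA.

I ≈ 12.8 mA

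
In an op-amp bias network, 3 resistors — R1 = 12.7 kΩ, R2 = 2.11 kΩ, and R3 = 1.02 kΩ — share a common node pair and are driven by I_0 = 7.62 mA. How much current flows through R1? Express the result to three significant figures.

Conductances: ΣG = 1/12.7 + 1/2.11 + 1/1.02 = 1.533 (1/kΩ).
By the current-divider rule, I = I_0 · G_k/ΣG = 7.62 × 0.05136 = 0.3914 mA.

I ≈ 0.391 mA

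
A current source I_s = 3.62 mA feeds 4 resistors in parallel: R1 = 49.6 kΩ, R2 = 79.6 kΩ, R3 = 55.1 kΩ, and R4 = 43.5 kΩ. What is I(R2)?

ΣG = 1/49.6 + 1/79.6 + 1/55.1 + 1/43.5 = 0.07386.
By the current-divider rule, I = I_s · G_k/ΣG = 3.62 × 0.1701 = 0.6157 mA.

I ≈ 0.616 mA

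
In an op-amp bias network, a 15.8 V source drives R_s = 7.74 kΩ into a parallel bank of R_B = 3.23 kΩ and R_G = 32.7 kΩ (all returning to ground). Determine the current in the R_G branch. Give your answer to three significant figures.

I ≈ 0.133 mA

Combine the parallel branches: R_p = (1/3.23 + 1/32.7)⁻¹ = 2.940 kΩ.
V_A = 15.8 × 2.940/10.68 = 4.349 V.
Branch current I = V_A/R_G = 4.349/32.7 = 0.1330 mA.
(Check via current divider: I_total = 1.479 mA; share G_k/ΣG = 0.08990 → same result.)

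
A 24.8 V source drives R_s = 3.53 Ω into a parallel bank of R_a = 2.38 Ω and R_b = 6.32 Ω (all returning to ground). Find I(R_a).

I ≈ 3.43 A

Parallel bank: R_p = 1/(1/2.38 + 1/6.32) = 1.729 Ω.
V_A by voltage divider: V_A = 24.8 × 1.729/(3.53 + 1.729) = 8.153 V.
Branch current I = V_A/R_a = 8.153/2.38 = 3.426 A.
(Equivalently: I_total = 4.716 A, then current-divider fraction G_k/ΣG = 0.7264.)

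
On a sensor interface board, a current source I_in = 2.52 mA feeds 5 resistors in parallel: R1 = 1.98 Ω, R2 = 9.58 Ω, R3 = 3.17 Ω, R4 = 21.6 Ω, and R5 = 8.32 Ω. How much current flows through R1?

Conductances: ΣG = 1/1.98 + 1/9.58 + 1/3.17 + 1/21.6 + 1/8.32 = 1.091 (1/Ω).
R1 takes the fraction G_k/ΣG = 0.5051/1.091 = 0.4628, so I = 2.52 × 0.4628 = 1.166 mA.

I ≈ 1.17 mA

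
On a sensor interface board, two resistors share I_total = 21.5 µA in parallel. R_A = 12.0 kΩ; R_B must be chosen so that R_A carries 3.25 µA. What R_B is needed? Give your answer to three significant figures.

R_B ≈ 2.14 kΩ

Two-branch current divider: I_A = I_total · R_B/(R_A + R_B).
With f = 0.1512, R_B = R_A · f/(1−f) = 12.0 × 0.1781 = 2.137 kΩ.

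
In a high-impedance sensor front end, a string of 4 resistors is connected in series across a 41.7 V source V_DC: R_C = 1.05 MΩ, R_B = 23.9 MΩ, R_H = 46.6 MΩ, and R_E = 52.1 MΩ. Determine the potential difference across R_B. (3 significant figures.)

V ≈ 8.06 V

Total series resistance ΣR = 1.05 + 23.9 + 46.6 + 52.1 = 123.7 MΩ.
V = V_DC · R/ΣR = 41.7 × 0.1933 = 8.060 V.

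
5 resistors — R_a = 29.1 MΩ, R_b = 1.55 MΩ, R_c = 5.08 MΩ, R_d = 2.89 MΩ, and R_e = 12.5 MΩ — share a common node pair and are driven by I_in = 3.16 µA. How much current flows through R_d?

ΣG = 1/29.1 + 1/1.55 + 1/5.08 + 1/2.89 + 1/12.5 = 1.302.
By the current-divider rule, I = I_in · G_k/ΣG = 3.16 × 0.2657 = 0.8395 µA.

I ≈ 0.840 µA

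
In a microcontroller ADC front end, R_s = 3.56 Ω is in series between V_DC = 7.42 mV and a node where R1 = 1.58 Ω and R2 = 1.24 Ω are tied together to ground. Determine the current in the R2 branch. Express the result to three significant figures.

I ≈ 0.977 mA

Combine the parallel branches: R_p = (1/1.58 + 1/1.24)⁻¹ = 0.6948 Ω.
Node voltage V_A = V_DC · R_p/(R_s + R_p) = 7.42 × 0.1633 = 1.212 mV.
Branch current I = V_A/R2 = 1.212/1.24 = 0.9771 mA.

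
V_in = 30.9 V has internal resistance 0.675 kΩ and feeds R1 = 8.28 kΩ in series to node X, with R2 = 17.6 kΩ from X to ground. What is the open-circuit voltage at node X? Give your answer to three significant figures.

V_th ≈ 20.5 V

R1' = 0.675 + 8.28 = 8.955 kΩ (source resistance + R1).
With X open, the divider is unloaded: V_th = 30.9 × 17.6/26.55 = 20.48 V.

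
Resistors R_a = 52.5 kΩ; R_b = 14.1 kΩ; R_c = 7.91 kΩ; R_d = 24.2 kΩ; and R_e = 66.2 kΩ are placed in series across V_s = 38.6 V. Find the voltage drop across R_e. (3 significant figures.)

ΣR = 52.5 + 14.1 + 7.91 + 24.2 + 66.2 = 164.9 kΩ.
V = V_s · R/ΣR = 38.6 × 0.4014 = 15.50 V.

V ≈ 15.5 V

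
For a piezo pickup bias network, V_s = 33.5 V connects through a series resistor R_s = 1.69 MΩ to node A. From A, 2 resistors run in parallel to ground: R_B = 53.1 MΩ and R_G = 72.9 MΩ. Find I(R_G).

I ≈ 0.436 µA

Combine the parallel branches: R_p = (1/53.1 + 1/72.9)⁻¹ = 30.72 MΩ.
V_A by voltage divider: V_A = 33.5 × 30.72/(1.69 + 30.72) = 31.75 V.
I(R_G) = V_A / R_G = 31.75/72.9 = 0.4356 µA.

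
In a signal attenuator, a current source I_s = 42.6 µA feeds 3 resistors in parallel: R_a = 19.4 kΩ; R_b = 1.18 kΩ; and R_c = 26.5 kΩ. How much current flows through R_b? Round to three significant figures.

I ≈ 38.5 µA

Total conductance ΣG = 1/19.4 + 1/1.18 + 1/26.5 = 0.9367 (units of 1/kΩ).
Current divider: I(R_b) = I_s · G_k/ΣG = 42.6 × (0.8475/0.9367) = 42.6 × 0.9047 = 38.54 µA.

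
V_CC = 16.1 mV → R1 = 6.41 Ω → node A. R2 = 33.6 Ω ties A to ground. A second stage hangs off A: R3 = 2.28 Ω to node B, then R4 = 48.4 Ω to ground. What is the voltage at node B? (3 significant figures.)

The second stage (R3 + R4 = 50.68 Ω) loads node A in parallel with R2.
Effective lower resistance at A: R2 ‖ 50.68 = 20.20 Ω.
V_A = 16.1 × 20.20/(6.41 + 20.20) = 12.22 mV.
Then the unloaded second divider: V_B = V_A × R4/(R3+R4) = 12.22 × 0.9550 = 11.67 mV.

V_B ≈ 11.7 mV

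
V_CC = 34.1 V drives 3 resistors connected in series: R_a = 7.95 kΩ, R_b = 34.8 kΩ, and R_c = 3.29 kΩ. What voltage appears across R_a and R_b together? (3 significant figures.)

V ≈ 31.7 V

Total series resistance ΣR = 7.95 + 34.8 + 3.29 = 46.04 kΩ.
R_{R_a..R_b} = 7.95 + 34.8 = 42.75 kΩ.
Voltage divider: V = V_CC · (42.75 / 46.04) = 34.1 × 0.9285 = 31.66 V.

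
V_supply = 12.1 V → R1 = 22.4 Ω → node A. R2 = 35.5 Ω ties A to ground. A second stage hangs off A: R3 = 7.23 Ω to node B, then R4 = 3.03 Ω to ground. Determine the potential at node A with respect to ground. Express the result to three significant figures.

The second stage (R3 + R4 = 10.26 Ω) loads node A in parallel with R2.
R2 ‖ (R3+R4) = 7.960 Ω.
V_A = 12.1 × 7.960/(22.4 + 7.960) = 3.172 V.

V_A ≈ 3.17 V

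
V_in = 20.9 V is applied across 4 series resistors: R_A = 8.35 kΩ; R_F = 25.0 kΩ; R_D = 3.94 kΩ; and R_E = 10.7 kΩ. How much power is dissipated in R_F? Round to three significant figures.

P ≈ 4.74 mW

The common current is I = 20.9/47.99 = 0.4355 mA.
V(R_F) = I·R = 10.89 V; P = V·I = 10.89 × 0.4355 = 4.742 mW.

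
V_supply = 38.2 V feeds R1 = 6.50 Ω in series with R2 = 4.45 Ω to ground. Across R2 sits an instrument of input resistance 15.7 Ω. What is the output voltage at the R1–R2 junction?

V_out ≈ 13.3 V

R2 ‖ R_L = (4.45 × 15.7)/(4.45 + 15.7) = 3.467 Ω.
Then V_out = V_supply · R2'/(R1 + R2') = 38.2 × 3.467/9.967 = 13.29 V.
(Unloaded it would be 15.5 V; the load pulls it down.)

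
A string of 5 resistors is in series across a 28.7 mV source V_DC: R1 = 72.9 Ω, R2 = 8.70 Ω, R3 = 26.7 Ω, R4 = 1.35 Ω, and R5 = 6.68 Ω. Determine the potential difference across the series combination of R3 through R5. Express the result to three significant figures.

V ≈ 8.57 mV

Series total: ΣR = 72.9 + 8.70 + 26.7 + 1.35 + 6.68 = 116.3 Ω.
R_{R3..R5} = 26.7 + 1.35 + 6.68 = 34.73 Ω.
By the voltage-divider rule, V = 28.7 × 34.73/116.3 = 8.568 mV.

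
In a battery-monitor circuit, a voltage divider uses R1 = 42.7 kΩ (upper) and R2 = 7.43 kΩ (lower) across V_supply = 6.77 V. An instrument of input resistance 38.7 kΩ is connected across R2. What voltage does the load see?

V_out ≈ 0.862 V

First combine the lower leg with the load: R2 ‖ R_L = 6.233 kΩ.
Then V_out = V_supply · R2'/(R1 + R2') = 6.77 × 6.233/48.93 = 0.8624 V.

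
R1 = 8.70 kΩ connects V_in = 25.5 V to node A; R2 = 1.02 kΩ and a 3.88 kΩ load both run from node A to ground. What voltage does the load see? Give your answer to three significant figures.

The load sits in parallel with R2, giving an effective lower resistance R2' = R2·R_L/(R2+R_L) = 0.8077 kΩ.
Now apply the divider: V_out = 25.5 × 0.08495 = 2.166 V.

V_out ≈ 2.17 V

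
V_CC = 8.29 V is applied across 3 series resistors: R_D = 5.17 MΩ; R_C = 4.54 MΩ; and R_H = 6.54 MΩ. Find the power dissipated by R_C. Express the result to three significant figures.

P ≈ 1.18 µW

The common current is I = 8.29/16.25 = 0.5102 µA.
P = I²R = 0.2603 × 4.54 = 1.182 µW.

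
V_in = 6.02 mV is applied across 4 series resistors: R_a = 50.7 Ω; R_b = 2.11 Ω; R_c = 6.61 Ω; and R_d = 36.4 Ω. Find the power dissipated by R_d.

P ≈ 0.144 µW

ΣR = 95.82 Ω → I = 6.02/95.82 = 0.06283 mA.
V(R_d) = I·R = 2.287 mV; P = V·I = 2.287 × 0.06283 = 0.1437 µW.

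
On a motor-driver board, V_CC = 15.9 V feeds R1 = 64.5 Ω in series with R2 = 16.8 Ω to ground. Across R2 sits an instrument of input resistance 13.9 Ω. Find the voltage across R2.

V_out ≈ 1.68 V

The load sits in parallel with R2, giving an effective lower resistance R2' = R2·R_L/(R2+R_L) = 7.607 Ω.
Voltage divider with the loaded lower leg: V_out = 15.9 × 7.607/(64.5 + 7.607) = 15.9 × 0.1055 = 1.677 V.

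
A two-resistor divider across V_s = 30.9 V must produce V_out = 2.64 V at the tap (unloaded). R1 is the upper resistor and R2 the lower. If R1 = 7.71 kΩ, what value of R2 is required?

R2 ≈ 0.720 kΩ

Required fraction k = V_out/V_s = 0.08544.
So R2 = R1 · V_out/(V_s − V_out) = 7.71 × 2.64/(30.9 − 2.64) = 7.71 × 0.09342 = 0.7203 kΩ.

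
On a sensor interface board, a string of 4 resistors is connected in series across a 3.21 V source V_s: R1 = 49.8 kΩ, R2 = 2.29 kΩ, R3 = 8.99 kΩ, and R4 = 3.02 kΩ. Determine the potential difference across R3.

Total series resistance ΣR = 49.8 + 2.29 + 8.99 + 3.02 = 64.10 kΩ.
By the voltage-divider rule, V = 3.21 × 8.990/64.10 = 0.4502 V.

V ≈ 0.450 V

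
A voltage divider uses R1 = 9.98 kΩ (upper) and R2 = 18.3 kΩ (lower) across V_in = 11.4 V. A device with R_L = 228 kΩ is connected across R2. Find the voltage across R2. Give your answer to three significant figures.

The load sits in parallel with R2, giving an effective lower resistance R2' = R2·R_L/(R2+R_L) = 16.94 kΩ.
Now apply the divider: V_out = 11.4 × 0.6293 = 7.174 V.

V_out ≈ 7.17 V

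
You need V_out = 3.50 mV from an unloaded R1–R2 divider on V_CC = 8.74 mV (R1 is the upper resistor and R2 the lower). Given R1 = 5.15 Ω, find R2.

R2 ≈ 3.44 Ω

V_out/V_CC = R2/(R1+R2) = 0.4005.
So R2 = R1 · V_out/(V_CC − V_out) = 5.15 × 3.50/(8.74 − 3.50) = 5.15 × 0.6679 = 3.440 Ω.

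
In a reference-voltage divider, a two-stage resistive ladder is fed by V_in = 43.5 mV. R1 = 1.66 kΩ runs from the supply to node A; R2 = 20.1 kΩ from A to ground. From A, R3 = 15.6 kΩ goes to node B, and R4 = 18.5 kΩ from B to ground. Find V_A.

Looking into the second stage from A: R3 + R4 = 34.10 kΩ appears in parallel with R2.
Effective lower resistance at A: R2 ‖ 34.10 = 12.65 kΩ.
So V_A = 43.5 × 0.8840 = 38.45 mV.

V_A ≈ 38.5 mV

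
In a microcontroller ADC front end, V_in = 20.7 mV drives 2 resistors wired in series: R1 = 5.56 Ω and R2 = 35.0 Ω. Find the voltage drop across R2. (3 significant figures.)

ΣR = 5.56 + 35.0 = 40.56 Ω.
V = V_in · R/ΣR = 20.7 × 0.8629 = 17.86 mV.

V ≈ 17.9 mV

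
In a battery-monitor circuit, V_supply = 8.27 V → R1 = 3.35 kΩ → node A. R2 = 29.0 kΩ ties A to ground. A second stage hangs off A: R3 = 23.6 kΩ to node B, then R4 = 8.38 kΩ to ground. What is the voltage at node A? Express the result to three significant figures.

The second stage (R3 + R4 = 31.98 kΩ) loads node A in parallel with R2.
R2 ‖ (R3+R4) = 15.21 kΩ.
V_A = 8.27 × 15.21/(3.35 + 15.21) = 6.777 V.

V_A ≈ 6.78 V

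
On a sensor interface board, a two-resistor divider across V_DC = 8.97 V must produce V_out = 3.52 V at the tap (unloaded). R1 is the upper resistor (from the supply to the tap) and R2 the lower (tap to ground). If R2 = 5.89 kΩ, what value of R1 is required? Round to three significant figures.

The divider ratio is R2/(R1+R2) = 3.52/8.97 = 0.3924.
R1 = R2·(1/k − 1) = 5.89 × 1.548 = 9.119 kΩ.

R1 ≈ 9.12 kΩ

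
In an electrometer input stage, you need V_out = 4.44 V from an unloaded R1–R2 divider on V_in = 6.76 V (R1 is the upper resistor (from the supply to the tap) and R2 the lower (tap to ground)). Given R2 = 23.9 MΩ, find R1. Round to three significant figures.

The divider ratio is R2/(R1+R2) = 4.44/6.76 = 0.6568.
So R1 = R2 · (V_in/V_out − 1) = 23.9 × (6.76/4.44 − 1) = 23.9 × 0.5225 = 12.49 MΩ.

R1 ≈ 12.5 MΩ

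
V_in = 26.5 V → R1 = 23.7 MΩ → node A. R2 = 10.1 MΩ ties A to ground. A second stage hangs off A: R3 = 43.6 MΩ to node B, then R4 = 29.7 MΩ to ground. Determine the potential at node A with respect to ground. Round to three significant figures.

V_A ≈ 7.22 V

The second stage (R3 + R4 = 73.30 MΩ) loads node A in parallel with R2.
R2 ‖ (R3+R4) = 8.877 MΩ.
First divider: V_A = V_in · 8.877/(23.7 + 8.877) = 7.221 V.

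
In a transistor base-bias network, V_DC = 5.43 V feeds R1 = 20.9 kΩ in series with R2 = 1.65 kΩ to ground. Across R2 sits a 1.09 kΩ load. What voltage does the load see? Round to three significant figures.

V_out ≈ 0.165 V

The load sits in parallel with R2, giving an effective lower resistance R2' = R2·R_L/(R2+R_L) = 0.6564 kΩ.
Then V_out = V_DC · R2'/(R1 + R2') = 5.43 × 0.6564/21.56 = 0.1653 V.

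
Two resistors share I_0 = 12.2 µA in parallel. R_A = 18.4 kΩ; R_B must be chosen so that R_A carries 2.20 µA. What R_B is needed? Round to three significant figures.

R_B ≈ 4.05 kΩ

The fraction through R_A equals R_B/(R_A+R_B).
2.20/12.2 = R_B/(R_A + R_B) → R_B = R_A · (0.1803)/(1 − 0.1803) = 18.4 × 0.2200 = 4.048 kΩ.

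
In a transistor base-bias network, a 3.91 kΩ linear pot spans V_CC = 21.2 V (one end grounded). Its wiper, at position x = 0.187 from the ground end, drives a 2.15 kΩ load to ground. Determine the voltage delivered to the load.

The pot divides into 3.179 kΩ above the wiper and 0.7312 kΩ below.
(x·R_p) ‖ R_L = 0.5456 kΩ.
Then V_out = V_CC · 0.5456/(3.179 + 0.5456) = 3.106 V.

V_out ≈ 3.11 V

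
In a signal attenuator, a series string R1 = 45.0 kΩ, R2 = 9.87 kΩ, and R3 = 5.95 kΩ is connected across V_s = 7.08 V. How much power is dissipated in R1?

P ≈ 0.610 mW

The common current is I = 7.08/60.82 = 0.1164 mA.
P = I²R = 0.01355 × 45.0 = 0.6098 mW.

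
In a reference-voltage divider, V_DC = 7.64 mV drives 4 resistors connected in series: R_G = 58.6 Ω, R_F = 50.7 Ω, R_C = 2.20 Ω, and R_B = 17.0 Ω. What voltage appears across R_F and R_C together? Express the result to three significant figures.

ΣR = 58.6 + 50.7 + 2.20 + 17.0 = 128.5 Ω.
R_{R_F..R_C} = 50.7 + 2.20 = 52.90 Ω.
Voltage divider: V = V_DC · (52.90 / 128.5) = 7.64 × 0.4117 = 3.145 mV.

V ≈ 3.15 mV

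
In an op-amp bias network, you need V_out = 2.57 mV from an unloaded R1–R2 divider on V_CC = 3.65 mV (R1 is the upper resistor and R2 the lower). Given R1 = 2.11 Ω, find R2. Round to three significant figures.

Required fraction k = V_out/V_CC = 0.7041.
So R2 = R1 · V_out/(V_CC − V_out) = 2.11 × 2.57/(3.65 − 2.57) = 2.11 × 2.380 = 5.021 Ω.

R2 ≈ 5.02 Ω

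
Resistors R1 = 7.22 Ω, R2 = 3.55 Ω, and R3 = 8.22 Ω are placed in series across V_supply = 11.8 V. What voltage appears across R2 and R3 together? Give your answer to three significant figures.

V ≈ 7.31 V

Series total: ΣR = 7.22 + 3.55 + 8.22 = 18.99 Ω.
R_{R2..R3} = 3.55 + 8.22 = 11.77 Ω.
Voltage divider: V = V_supply · (11.77 / 18.99) = 11.8 × 0.6198 = 7.314 V.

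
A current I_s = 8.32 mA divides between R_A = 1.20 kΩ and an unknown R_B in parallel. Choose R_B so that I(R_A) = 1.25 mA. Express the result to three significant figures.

R_B ≈ 0.212 kΩ

In a two-way split, I_A/I_s = R_B/(R_A + R_B).
1.25/8.32 = R_B/(R_A + R_B) → R_B = R_A · (0.1502)/(1 − 0.1502) = 1.20 × 0.1768 = 0.2122 kΩ.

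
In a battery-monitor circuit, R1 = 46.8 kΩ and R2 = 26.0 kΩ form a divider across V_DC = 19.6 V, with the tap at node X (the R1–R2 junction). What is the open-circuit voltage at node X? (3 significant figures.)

V_th is the unloaded tap voltage: V_DC · R2/(R1+R2) = 19.6 × 0.3571 = 7.000 V.

V_th ≈ 7.00 V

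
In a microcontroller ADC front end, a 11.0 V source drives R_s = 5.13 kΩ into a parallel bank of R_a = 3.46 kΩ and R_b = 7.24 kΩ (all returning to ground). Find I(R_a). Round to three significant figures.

I ≈ 0.996 mA

Parallel bank: R_p = 1/(1/3.46 + 1/7.24) = 2.341 kΩ.
Node voltage V_A = V_CC · R_p/(R_s + R_p) = 11.0 × 0.3134 = 3.447 V.
Branch current I = V_A/R_a = 3.447/3.46 = 0.9962 mA.
(Equivalently: I_total = 1.472 mA, then current-divider fraction G_k/ΣG = 0.6766.)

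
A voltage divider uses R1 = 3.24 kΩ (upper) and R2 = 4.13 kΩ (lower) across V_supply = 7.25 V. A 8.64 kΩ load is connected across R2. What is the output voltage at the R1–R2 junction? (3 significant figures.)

The load sits in parallel with R2, giving an effective lower resistance R2' = R2·R_L/(R2+R_L) = 2.794 kΩ.
Voltage divider with the loaded lower leg: V_out = 7.25 × 2.794/(3.24 + 2.794) = 7.25 × 0.4631 = 3.357 V.

V_out ≈ 3.36 V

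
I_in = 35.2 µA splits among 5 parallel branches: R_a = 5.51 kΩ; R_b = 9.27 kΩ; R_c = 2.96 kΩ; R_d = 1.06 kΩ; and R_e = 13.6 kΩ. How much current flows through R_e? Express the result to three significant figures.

Conductances: ΣG = 1/5.51 + 1/9.27 + 1/2.96 + 1/1.06 + 1/13.6 = 1.644 (1/kΩ).
Current divider: I(R_e) = I_in · G_k/ΣG = 35.2 × (0.07353/1.644) = 35.2 × 0.04472 = 1.574 µA.

I ≈ 1.57 µA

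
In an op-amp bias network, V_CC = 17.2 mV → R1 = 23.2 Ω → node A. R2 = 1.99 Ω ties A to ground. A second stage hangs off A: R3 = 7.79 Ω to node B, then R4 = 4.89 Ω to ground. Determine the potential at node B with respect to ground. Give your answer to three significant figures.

The second stage (R3 + R4 = 12.68 Ω) loads node A in parallel with R2.
Effective lower resistance at A: R2 ‖ 12.68 = 1.720 Ω.
So V_A = 17.2 × 0.06902 = 1.187 mV.
V_B = V_A × 0.3856 = 0.4578 mV.

V_B ≈ 0.458 mV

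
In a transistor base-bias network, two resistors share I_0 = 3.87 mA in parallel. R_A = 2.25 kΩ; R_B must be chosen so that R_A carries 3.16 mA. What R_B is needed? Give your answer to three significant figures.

R_B ≈ 10.0 kΩ

Two-branch current divider: I_A = I_0 · R_B/(R_A + R_B).
With f = 0.8165, R_B = R_A · f/(1−f) = 2.25 × 4.451 = 10.01 kΩ.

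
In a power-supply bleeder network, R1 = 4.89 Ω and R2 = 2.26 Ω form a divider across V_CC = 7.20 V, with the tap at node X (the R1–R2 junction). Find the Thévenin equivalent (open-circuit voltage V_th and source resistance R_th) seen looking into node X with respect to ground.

V_th ≈ 2.28 V, R_th ≈ 1.55 Ω

V_th is the unloaded tap voltage: V_CC · R2/(R1+R2) = 7.20 × 0.3161 = 2.276 V.
With V_CC suppressed (replaced by a short), R_th = R1 ‖ R2 = (4.890 × 2.26)/(4.890 + 2.26) = 1.546 Ω.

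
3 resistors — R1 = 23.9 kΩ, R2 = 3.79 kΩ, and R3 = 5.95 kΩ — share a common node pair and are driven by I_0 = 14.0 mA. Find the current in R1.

Conductances: ΣG = 1/23.9 + 1/3.79 + 1/5.95 = 0.4738 (1/kΩ).
By the current-divider rule, I = I_0 · G_k/ΣG = 14.0 × 0.08832 = 1.236 mA.

I ≈ 1.24 mA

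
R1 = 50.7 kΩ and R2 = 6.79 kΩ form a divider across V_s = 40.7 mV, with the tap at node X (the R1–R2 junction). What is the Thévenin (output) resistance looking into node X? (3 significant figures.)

R_th ≈ 5.99 kΩ

Looking into X with the source shorted: R_th = R1·R2/(R1+R2) = 50.70 × 6.79/57.49 = 5.988 kΩ.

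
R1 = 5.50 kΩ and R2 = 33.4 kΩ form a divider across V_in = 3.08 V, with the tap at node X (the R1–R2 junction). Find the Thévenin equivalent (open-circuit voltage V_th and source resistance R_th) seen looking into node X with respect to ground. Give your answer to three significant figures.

With X open, the divider is unloaded: V_th = 3.08 × 33.4/38.90 = 2.645 V.
Looking into X with the source shorted: R_th = R1·R2/(R1+R2) = 5.500 × 33.4/38.90 = 4.722 kΩ.

V_th ≈ 2.64 V, R_th ≈ 4.72 kΩ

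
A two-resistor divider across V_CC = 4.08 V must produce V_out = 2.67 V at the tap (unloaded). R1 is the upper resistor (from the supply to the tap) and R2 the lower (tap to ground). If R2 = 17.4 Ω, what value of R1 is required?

R1 ≈ 9.19 Ω

V_out/V_CC = R2/(R1+R2) = 0.6544.
R1 = R2·(1/k − 1) = 17.4 × 0.5281 = 9.189 Ω.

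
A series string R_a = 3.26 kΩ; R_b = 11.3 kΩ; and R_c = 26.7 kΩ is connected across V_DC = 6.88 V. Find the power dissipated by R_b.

P ≈ 0.314 mW

Series current I = V_DC/ΣR = 6.88/41.26 = 0.1667 mA.
P(R_b) = I²·R_b = (0.1667)² × 11.3 = 0.3142 mW.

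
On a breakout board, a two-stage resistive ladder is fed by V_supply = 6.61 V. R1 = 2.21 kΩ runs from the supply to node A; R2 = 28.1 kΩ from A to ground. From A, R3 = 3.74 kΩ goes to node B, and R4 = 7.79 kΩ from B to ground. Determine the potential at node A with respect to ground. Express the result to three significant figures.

Looking into the second stage from A: R3 + R4 = 11.53 kΩ appears in parallel with R2.
R2 ‖ (R3+R4) = 8.175 kΩ.
So V_A = 6.61 × 0.7872 = 5.203 V.

V_A ≈ 5.20 V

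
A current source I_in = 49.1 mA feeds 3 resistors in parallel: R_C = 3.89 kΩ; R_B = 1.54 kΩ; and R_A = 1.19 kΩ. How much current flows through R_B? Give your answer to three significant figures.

I ≈ 18.3 mA

Total conductance ΣG = 1/3.89 + 1/1.54 + 1/1.19 = 1.747 (units of 1/kΩ).
Current divider: I(R_B) = I_in · G_k/ΣG = 49.1 × (0.6494/1.747) = 49.1 × 0.3717 = 18.25 mA.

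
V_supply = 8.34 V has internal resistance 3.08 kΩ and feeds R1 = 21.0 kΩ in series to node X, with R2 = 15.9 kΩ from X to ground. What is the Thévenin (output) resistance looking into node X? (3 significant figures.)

R1' = 3.08 + 21.0 = 24.08 kΩ (source resistance + R1).
Zeroing V_supply shorts the top of R1' to ground, so R_th = R1' ‖ R2 = 9.577 kΩ.

R_th ≈ 9.58 kΩ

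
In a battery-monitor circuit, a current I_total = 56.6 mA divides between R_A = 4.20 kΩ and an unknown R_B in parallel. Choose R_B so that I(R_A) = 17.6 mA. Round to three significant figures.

In a two-way split, I_A/I_total = R_B/(R_A + R_B).
With f = 0.3110, R_B = R_A · f/(1−f) = 4.20 × 0.4513 = 1.895 kΩ.

R_B ≈ 1.90 kΩ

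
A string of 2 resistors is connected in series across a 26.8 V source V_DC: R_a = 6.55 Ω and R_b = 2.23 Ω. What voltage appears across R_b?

V ≈ 6.81 V

Series total: ΣR = 6.55 + 2.23 = 8.780 Ω.
Voltage divider: V = V_DC · (2.230 / 8.780) = 26.8 × 0.2540 = 6.807 V.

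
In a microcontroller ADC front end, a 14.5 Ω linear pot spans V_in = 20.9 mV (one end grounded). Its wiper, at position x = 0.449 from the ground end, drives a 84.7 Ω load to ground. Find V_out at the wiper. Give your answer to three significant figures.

Lower segment x·R_p = 6.511 Ω; upper segment (1−x)·R_p = 7.989 Ω.
(x·R_p) ‖ R_L = 6.046 Ω.
Loaded-divider output: V_out = 20.9 × 0.4308 = 9.003 mV.

V_out ≈ 9.00 mV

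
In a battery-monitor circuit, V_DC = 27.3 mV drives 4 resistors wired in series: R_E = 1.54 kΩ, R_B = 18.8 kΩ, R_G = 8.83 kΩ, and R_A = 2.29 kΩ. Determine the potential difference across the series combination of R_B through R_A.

V ≈ 26.0 mV

ΣR = 1.54 + 18.8 + 8.83 + 2.29 = 31.46 kΩ.
R_{R_B..R_A} = 18.8 + 8.83 + 2.29 = 29.92 kΩ.
By the voltage-divider rule, V = 27.3 × 29.92/31.46 = 25.96 mV.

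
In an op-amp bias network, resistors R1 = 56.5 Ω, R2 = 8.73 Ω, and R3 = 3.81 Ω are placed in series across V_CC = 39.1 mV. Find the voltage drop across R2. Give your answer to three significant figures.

Series total: ΣR = 56.5 + 8.73 + 3.81 = 69.04 Ω.
Voltage divider: V = V_CC · (8.730 / 69.04) = 39.1 × 0.1264 = 4.944 mV.

V ≈ 4.94 mV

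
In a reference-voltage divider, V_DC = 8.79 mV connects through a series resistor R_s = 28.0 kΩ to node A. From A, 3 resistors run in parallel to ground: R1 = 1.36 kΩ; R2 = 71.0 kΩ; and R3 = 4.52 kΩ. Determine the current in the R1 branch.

Parallel bank: R_p = 1/(1/1.36 + 1/71.0 + 1/4.52) = 1.030 kΩ.
Node voltage V_A = V_DC · R_p/(R_s + R_p) = 8.79 × 0.03549 = 0.3120 mV.
I(R1) = V_A / R1 = 0.3120/1.36 = 0.2294 µA.

I ≈ 0.229 µA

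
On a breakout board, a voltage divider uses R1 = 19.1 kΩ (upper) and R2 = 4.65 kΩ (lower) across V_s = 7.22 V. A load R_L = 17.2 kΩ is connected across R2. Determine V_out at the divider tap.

First combine the lower leg with the load: R2 ‖ R_L = 3.660 kΩ.
Then V_out = V_s · R2'/(R1 + R2') = 7.22 × 3.660/22.76 = 1.161 V.
(Unloaded it would be 1.41 V; the load pulls it down.)

V_out ≈ 1.16 V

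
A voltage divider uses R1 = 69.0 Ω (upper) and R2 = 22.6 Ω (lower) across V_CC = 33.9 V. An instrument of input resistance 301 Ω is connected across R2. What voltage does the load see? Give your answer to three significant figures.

R2 ‖ R_L = (22.6 × 301)/(22.6 + 301) = 21.02 Ω.
Then V_out = V_CC · R2'/(R1 + R2') = 33.9 × 21.02/90.02 = 7.916 V.

V_out ≈ 7.92 V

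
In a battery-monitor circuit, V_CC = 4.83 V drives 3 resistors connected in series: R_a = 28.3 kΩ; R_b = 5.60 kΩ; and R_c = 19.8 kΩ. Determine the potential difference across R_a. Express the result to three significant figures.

V ≈ 2.55 V

ΣR = 28.3 + 5.60 + 19.8 = 53.70 kΩ.
Voltage divider: V = V_CC · (28.30 / 53.70) = 4.83 × 0.5270 = 2.545 V.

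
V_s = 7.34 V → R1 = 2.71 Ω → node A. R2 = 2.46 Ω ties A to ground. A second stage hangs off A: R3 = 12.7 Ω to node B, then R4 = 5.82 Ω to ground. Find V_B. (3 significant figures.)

V_B ≈ 1.03 V

The second stage (R3 + R4 = 18.52 Ω) loads node A in parallel with R2.
R2 ‖ (R3+R4) = 2.172 Ω.
V_A = 7.34 × 2.172/(2.71 + 2.172) = 3.265 V.
Then the unloaded second divider: V_B = V_A × R4/(R3+R4) = 3.265 × 0.3143 = 1.026 V.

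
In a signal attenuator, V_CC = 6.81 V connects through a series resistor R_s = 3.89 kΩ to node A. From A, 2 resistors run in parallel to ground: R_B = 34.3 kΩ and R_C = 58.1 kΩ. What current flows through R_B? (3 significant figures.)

Parallel bank: R_p = 1/(1/34.3 + 1/58.1) = 21.57 kΩ.
V_A = 6.81 × 21.57/25.46 = 5.769 V.
I(R_B) = V_A / R_B = 5.769/34.3 = 0.1682 mA.

I ≈ 0.168 mA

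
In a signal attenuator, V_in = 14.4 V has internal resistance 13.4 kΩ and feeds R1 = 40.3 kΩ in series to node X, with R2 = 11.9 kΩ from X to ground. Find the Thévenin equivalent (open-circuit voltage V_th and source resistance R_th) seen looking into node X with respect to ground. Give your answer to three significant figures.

R1' = 13.4 + 40.3 = 53.70 kΩ (source resistance + R1).
Open-circuit (no load on X): V_th = V_in · R2/(R1' + R2) = 14.4 × 11.9/(53.70 + 11.9) = 2.612 V.
With V_in suppressed (replaced by a short), R_th = R1' ‖ R2 = (53.70 × 11.9)/(53.70 + 11.9) = 9.741 kΩ.

V_th ≈ 2.61 V, R_th ≈ 9.74 kΩ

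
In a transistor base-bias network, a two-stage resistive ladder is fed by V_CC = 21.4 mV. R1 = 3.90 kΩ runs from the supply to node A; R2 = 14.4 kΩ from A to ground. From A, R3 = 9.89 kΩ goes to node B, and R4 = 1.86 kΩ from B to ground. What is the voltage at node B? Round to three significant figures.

V_B ≈ 2.11 mV

The second stage (R3 + R4 = 11.75 kΩ) loads node A in parallel with R2.
R2 ‖ (R3+R4) = 6.470 kΩ.
So V_A = 21.4 × 0.6239 = 13.35 mV.
Then the unloaded second divider: V_B = V_A × R4/(R3+R4) = 13.35 × 0.1583 = 2.114 mV.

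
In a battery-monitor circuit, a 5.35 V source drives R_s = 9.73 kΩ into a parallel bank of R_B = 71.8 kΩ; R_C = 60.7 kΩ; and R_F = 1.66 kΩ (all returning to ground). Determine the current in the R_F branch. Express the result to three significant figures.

Parallel bank: R_p = 1/(1/71.8 + 1/60.7 + 1/1.66) = 1.580 kΩ.
V_A = 5.35 × 1.580/11.31 = 0.7475 V.
Branch current I = V_A/R_F = 0.7475/1.66 = 0.4503 mA.

I ≈ 0.450 mA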